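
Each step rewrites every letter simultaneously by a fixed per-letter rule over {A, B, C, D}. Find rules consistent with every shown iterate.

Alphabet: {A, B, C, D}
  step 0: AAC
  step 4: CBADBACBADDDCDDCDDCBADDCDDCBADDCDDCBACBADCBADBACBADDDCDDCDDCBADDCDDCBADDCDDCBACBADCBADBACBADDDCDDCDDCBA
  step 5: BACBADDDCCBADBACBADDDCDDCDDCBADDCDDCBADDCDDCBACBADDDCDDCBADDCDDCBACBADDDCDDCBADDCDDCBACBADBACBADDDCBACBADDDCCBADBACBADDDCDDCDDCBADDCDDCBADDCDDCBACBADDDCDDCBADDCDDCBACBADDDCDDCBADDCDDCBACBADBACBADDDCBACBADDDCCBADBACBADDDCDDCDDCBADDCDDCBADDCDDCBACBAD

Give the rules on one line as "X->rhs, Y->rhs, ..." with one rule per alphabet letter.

A->BAD, B->C, C->BA, D->DDC

  step 4 ⇒ step 5: CBADBACBADDDCDDCDDCBADDCDDCBADDCDDCBACBADCBADBACBADDDCDDCDDCBADDCDDCBADDCDDCBACBADCBADBACBADDDCDDCDDCBA ⇒ BA·C·BAD·DDC·C·BAD·BA·C·BAD·DDC·DDC·DDC·BA·DDC·DDC·BA·DDC·DDC·BA·C·BAD·DDC·DDC·BA·DDC·DDC·BA·C·BAD·DDC·DDC·BA·DDC·DDC·BA·C·BAD·BA·C·BAD·DDC·BA·C·BAD·DDC·C·BAD·BA·C·BAD·DDC·DDC·DDC·BA·DDC·DDC·BA·DDC·DDC·BA·C·BAD·DDC·DDC·BA·DDC·DDC·BA·C·BAD·DDC·DDC·BA·DDC·DDC·BA·C·BAD·BA·C·BAD·DDC·BA·C·BAD·DDC·C·BAD·BA·C·BAD·DDC·DDC·DDC·BA·DDC·DDC·BA·DDC·DDC·BA·C·BAD
    A ↦ BAD
    B ↦ C
    C ↦ BA
    D ↦ DDC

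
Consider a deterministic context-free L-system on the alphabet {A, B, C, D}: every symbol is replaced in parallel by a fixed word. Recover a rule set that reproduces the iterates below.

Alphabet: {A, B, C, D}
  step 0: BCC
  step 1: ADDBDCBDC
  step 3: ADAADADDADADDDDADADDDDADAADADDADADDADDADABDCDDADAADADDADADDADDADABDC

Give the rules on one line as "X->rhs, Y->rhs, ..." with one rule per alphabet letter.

A->DD, B->ADD, C->BDC, D->ADA

  step 0 ⇒ step 1: BCC ⇒ ADD·BDC·BDC
    B ↦ ADD
    C ↦ BDC
    A ↦ DD  (constrained at step 1)
    D ↦ ADA  (constrained at step 1)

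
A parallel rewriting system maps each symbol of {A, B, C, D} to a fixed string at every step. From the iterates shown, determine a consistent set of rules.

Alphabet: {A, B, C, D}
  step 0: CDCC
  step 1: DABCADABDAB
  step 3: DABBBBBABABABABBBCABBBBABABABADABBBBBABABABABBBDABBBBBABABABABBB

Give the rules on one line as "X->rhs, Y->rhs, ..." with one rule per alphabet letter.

A->BBB, B->BA, C->DAB, D->CA

  step 0 ⇒ step 1: CDCC ⇒ DAB·CA·DAB·DAB
    C ↦ DAB
    D ↦ CA
    A ↦ BBB  (constrained at step 1)
    B ↦ BA  (constrained at step 1)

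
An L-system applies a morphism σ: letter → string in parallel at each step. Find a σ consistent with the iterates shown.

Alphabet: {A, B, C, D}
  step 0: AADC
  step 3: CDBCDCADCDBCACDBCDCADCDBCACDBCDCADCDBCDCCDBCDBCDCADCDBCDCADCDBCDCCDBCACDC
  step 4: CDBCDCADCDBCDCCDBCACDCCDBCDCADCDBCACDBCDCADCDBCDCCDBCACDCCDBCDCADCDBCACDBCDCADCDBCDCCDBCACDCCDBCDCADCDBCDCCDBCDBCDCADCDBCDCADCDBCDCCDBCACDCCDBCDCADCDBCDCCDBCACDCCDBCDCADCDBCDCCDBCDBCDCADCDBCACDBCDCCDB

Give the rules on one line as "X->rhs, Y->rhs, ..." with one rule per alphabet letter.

A->CA, B->AD, C->CDB, D->CDC

  step 3 ⇒ step 4: CDBCDCADCDBCACDBCDCADCDBCACDBCDCADCDBCDCCDBCDBCDCADCDBCDCADCDBCDCCDBCACDC ⇒ CDB·CDC·AD·CDB·CDC·CDB·CA·CDC·CDB·CDC·AD·CDB·CA·CDB·CDC·AD·CDB·CDC·CDB·CA·CDC·CDB·CDC·AD·CDB·CA·CDB·CDC·AD·CDB·CDC·CDB·CA·CDC·CDB·CDC·AD·CDB·CDC·CDB·CDB·CDC·AD·CDB·CDC·AD·CDB·CDC·CDB·CA·CDC·CDB·CDC·AD·CDB·CDC·CDB·CA·CDC·CDB·CDC·AD·CDB·CDC·CDB·CDB·CDC·AD·CDB·CA·CDB·CDC·CDB
    A ↦ CA
    B ↦ AD
    C ↦ CDB
    D ↦ CDC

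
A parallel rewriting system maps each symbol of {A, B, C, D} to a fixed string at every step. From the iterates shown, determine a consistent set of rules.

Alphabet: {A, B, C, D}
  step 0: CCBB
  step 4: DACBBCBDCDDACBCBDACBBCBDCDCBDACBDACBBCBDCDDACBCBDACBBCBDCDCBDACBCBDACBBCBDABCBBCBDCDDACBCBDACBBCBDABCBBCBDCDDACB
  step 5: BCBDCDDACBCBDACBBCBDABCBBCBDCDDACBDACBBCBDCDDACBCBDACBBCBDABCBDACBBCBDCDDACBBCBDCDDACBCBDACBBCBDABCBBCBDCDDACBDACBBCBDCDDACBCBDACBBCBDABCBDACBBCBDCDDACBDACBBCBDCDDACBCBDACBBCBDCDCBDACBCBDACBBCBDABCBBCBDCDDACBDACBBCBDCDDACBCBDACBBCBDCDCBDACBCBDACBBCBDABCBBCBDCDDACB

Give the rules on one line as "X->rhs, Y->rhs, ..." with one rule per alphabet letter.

A->DCD, B->CB, C->DA, D->BCB

  step 4 ⇒ step 5: DACBBCBDCDDACBCBDACBBCBDCDCBDACBDACBBCBDCDDACBCBDACBBCBDCDCBDACBCBDACBBCBDABCBBCBDCDDACBCBDACBBCBDABCBBCBDCDDACB ⇒ BCB·DCD·DA·CB·CB·DA·CB·BCB·DA·BCB·BCB·DCD·DA·CB·DA·CB·BCB·DCD·DA·CB·CB·DA·CB·BCB·DA·BCB·DA·CB·BCB·DCD·DA·CB·BCB·DCD·DA·CB·CB·DA·CB·BCB·DA·BCB·BCB·DCD·DA·CB·DA·CB·BCB·DCD·DA·CB·CB·DA·CB·BCB·DA·BCB·DA·CB·BCB·DCD·DA·CB·DA·CB·BCB·DCD·DA·CB·CB·DA·CB·BCB·DCD·CB·DA·CB·CB·DA·CB·BCB·DA·BCB·BCB·DCD·DA·CB·DA·CB·BCB·DCD·DA·CB·CB·DA·CB·BCB·DCD·CB·DA·CB·CB·DA·CB·BCB·DA·BCB·BCB·DCD·DA·CB
    A ↦ DCD
    B ↦ CB
    C ↦ DA
    D ↦ BCB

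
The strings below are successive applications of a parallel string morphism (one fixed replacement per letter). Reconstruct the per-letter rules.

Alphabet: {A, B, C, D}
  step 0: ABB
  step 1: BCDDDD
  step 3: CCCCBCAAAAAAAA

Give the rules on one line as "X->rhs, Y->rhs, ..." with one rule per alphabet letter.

  step 0 ⇒ step 1: ABB ⇒ BC·DD·DD
    A ↦ BC
    B ↦ DD
    C ↦ A  (constrained at step 1)
    D ↦ CC  (constrained at step 1)

A->BC, B->DD, C->A, D->CC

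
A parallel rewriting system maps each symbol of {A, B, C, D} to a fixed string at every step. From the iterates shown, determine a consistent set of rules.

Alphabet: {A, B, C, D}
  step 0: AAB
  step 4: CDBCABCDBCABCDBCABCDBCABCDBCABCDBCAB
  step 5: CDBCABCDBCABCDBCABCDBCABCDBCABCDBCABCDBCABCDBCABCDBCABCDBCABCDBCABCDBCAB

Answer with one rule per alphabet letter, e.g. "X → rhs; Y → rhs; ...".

  step 4 ⇒ step 5: CDBCABCDBCABCDBCABCDBCABCDBCABCDBCAB ⇒ CDB·C·AB·CDB·C·AB·CDB·C·AB·CDB·C·AB·CDB·C·AB·CDB·C·AB·CDB·C·AB·CDB·C·AB·CDB·C·AB·CDB·C·AB·CDB·C·AB·CDB·C·AB
    A ↦ C
    B ↦ AB
    C ↦ CDB
    D ↦ C

A->C, B->AB, C->CDB, D->C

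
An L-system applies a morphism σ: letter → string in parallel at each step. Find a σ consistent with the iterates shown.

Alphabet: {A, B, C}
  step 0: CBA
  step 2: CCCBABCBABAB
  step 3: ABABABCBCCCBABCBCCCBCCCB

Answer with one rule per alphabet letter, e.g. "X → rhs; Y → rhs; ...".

  step 2 ⇒ step 3: CCCBABCBABAB ⇒ AB·AB·AB·CB·CC·CB·AB·CB·CC·CB·CC·CB
    A ↦ CC
    B ↦ CB
    C ↦ AB

A->CC, B->CB, C->AB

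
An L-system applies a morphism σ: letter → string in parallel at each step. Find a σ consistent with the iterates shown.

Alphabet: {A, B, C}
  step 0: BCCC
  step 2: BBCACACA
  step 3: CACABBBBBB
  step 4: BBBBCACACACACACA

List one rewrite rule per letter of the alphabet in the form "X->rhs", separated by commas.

  step 3 ⇒ step 4: CACABBBBBB ⇒ B·B·B·B·CA·CA·CA·CA·CA·CA
    A ↦ B
    B ↦ CA
    C ↦ B

A->B, B->CA, C->B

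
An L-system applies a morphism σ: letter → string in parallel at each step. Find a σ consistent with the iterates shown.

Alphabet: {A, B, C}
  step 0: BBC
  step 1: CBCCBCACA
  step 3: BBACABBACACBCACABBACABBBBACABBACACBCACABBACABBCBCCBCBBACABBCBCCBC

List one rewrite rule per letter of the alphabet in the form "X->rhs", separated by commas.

A->BB, B->CBC, C->ACA

  step 0 ⇒ step 1: BBC ⇒ CBC·CBC·ACA
    B ↦ CBC
    C ↦ ACA
    A ↦ BB  (constrained at step 1)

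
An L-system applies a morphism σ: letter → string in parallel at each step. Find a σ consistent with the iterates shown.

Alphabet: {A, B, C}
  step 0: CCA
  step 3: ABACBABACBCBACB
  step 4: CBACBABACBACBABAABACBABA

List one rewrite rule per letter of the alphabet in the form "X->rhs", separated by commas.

  step 3 ⇒ step 4: ABACBABACBCBACB ⇒ CB·A·CB·AB·A·CB·A·CB·AB·A·AB·A·CB·AB·A
    A ↦ CB
    B ↦ A
    C ↦ AB

A->CB, B->A, C->AB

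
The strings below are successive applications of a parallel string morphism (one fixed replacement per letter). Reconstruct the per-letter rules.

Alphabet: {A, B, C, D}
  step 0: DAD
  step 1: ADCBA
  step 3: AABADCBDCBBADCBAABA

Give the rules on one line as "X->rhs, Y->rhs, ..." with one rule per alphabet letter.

  step 0 ⇒ step 1: DAD ⇒ A·DCB·A
    A ↦ DCB
    D ↦ A
    B ↦ BA  (constrained at step 1)
    C ↦ A  (constrained at step 1)

A->DCB, B->BA, C->A, D->A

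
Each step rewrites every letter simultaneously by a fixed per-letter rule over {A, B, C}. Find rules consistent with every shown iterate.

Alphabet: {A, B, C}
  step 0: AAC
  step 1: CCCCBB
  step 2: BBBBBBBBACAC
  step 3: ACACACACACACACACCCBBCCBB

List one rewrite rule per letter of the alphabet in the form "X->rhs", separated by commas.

  step 2 ⇒ step 3: BBBBBBBBACAC ⇒ AC·AC·AC·AC·AC·AC·AC·AC·CC·BB·CC·BB
    A ↦ CC
    B ↦ AC
    C ↦ BB

A->CC, B->AC, C->BB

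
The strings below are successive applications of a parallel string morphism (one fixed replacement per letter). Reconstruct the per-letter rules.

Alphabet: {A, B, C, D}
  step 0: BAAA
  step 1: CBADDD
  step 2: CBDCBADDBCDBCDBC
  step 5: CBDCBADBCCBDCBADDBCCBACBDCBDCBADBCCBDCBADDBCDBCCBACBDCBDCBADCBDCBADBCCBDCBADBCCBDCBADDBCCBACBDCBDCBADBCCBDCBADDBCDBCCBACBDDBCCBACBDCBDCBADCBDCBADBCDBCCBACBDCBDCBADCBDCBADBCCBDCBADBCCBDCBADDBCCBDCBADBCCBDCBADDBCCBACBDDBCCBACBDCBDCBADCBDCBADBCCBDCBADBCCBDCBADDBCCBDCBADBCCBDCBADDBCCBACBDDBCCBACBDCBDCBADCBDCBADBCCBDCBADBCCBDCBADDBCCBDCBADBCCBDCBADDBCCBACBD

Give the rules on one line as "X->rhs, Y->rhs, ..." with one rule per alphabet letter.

  step 1 ⇒ step 2: CBADDD ⇒ CBD·CBA·D·DBC·DBC·DBC
    A ↦ D
    B ↦ CBA
    C ↦ CBD
    D ↦ DBC

A->D, B->CBA, C->CBD, D->DBC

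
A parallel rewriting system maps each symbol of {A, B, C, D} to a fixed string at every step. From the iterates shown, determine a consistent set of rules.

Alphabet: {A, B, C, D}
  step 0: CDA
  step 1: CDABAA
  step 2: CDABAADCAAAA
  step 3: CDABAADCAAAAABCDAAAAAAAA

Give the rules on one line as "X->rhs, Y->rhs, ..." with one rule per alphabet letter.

A->AA, B->DC, C->CD, D->AB

  step 2 ⇒ step 3: CDABAADCAAAA ⇒ CD·AB·AA·DC·AA·AA·AB·CD·AA·AA·AA·AA
    A ↦ AA
    B ↦ DC
    C ↦ CD
    D ↦ AB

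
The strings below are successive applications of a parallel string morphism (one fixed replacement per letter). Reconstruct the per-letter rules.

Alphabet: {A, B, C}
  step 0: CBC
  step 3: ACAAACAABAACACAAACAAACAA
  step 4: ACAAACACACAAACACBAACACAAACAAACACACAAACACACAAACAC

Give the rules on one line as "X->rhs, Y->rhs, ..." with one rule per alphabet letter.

A->AC, B->BA, C->AA

  step 3 ⇒ step 4: ACAAACAABAACACAAACAAACAA ⇒ AC·AA·AC·AC·AC·AA·AC·AC·BA·AC·AC·AA·AC·AA·AC·AC·AC·AA·AC·AC·AC·AA·AC·AC
    A ↦ AC
    B ↦ BA
    C ↦ AA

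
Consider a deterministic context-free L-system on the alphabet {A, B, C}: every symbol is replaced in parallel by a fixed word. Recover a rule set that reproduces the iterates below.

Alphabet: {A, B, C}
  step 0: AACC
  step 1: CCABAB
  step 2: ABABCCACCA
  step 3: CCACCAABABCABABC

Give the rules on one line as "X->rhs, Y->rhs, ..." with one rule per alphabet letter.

A->C, B->CA, C->AB

  step 2 ⇒ step 3: ABABCCACCA ⇒ C·CA·C·CA·AB·AB·C·AB·AB·C
    A ↦ C
    B ↦ CA
    C ↦ AB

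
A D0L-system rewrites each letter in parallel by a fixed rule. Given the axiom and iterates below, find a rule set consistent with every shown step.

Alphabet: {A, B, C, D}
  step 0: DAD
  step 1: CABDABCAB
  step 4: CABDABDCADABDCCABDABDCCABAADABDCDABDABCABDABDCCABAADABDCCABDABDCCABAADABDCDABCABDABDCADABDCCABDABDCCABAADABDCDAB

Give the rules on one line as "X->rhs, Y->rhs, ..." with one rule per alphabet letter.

  step 0 ⇒ step 1: DAD ⇒ CAB·DAB·CAB
    A ↦ DAB
    D ↦ CAB
    B ↦ DC  (constrained at step 1)
    C ↦ A  (constrained at step 1)

A->DAB, B->DC, C->A, D->CAB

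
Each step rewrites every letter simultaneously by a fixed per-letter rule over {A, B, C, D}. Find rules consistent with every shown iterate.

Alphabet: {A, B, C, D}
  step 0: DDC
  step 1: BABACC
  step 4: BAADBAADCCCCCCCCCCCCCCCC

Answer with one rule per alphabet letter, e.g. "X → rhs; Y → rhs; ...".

A->D, B->A, C->CC, D->BA

  step 0 ⇒ step 1: DDC ⇒ BA·BA·CC
    C ↦ CC
    D ↦ BA
    A ↦ D  (constrained at step 1)
    B ↦ A  (constrained at step 1)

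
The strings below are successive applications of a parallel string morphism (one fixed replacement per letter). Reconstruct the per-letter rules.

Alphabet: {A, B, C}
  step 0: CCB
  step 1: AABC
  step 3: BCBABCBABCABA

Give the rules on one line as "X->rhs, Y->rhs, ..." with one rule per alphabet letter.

A->BA, B->BC, C->A

  step 0 ⇒ step 1: CCB ⇒ A·A·BC
    B ↦ BC
    C ↦ A
    A ↦ BA  (constrained at step 1)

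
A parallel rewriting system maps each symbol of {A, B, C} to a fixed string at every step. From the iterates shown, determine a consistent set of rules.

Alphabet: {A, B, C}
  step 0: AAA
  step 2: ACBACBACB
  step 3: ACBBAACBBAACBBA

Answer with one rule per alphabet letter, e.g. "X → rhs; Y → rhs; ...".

A->AC, B->BA, C->B

  step 2 ⇒ step 3: ACBACBACB ⇒ AC·B·BA·AC·B·BA·AC·B·BA
    A ↦ AC
    B ↦ BA
    C ↦ B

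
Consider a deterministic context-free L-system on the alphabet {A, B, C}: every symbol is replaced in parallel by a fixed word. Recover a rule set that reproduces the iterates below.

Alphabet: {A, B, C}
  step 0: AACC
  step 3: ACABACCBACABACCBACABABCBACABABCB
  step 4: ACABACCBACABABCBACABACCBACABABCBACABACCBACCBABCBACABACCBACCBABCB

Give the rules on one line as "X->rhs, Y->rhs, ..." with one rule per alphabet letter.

A->AC, B->CB, C->AB

  step 3 ⇒ step 4: ACABACCBACABACCBACABABCBACABABCB ⇒ AC·AB·AC·CB·AC·AB·AB·CB·AC·AB·AC·CB·AC·AB·AB·CB·AC·AB·AC·CB·AC·CB·AB·CB·AC·AB·AC·CB·AC·CB·AB·CB
    A ↦ AC
    B ↦ CB
    C ↦ AB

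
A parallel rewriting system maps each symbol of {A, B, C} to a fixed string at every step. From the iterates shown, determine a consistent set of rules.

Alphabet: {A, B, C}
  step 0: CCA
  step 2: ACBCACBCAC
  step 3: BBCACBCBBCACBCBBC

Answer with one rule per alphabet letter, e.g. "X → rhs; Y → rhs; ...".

A->B, B->AC, C->BC

  step 2 ⇒ step 3: ACBCACBCAC ⇒ B·BC·AC·BC·B·BC·AC·BC·B·BC
    A ↦ B
    B ↦ AC
    C ↦ BC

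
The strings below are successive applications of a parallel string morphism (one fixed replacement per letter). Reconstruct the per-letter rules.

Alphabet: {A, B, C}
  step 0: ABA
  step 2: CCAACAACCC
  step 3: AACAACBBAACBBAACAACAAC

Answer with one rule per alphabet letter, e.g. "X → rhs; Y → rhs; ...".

A->B, B->CC, C->AAC

  step 2 ⇒ step 3: CCAACAACCC ⇒ AAC·AAC·B·B·AAC·B·B·AAC·AAC·AAC
    A ↦ B
    C ↦ AAC
    B ↦ CC  (constrained at step 0)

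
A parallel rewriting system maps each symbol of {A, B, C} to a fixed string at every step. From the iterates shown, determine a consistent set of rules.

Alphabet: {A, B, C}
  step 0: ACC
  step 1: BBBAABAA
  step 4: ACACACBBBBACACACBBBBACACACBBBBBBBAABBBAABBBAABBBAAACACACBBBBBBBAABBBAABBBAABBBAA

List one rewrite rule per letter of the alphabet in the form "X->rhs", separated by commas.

  step 0 ⇒ step 1: ACC ⇒ BB·BAA·BAA
    A ↦ BB
    C ↦ BAA
    B ↦ AC  (constrained at step 1)

A->BB, B->AC, C->BAA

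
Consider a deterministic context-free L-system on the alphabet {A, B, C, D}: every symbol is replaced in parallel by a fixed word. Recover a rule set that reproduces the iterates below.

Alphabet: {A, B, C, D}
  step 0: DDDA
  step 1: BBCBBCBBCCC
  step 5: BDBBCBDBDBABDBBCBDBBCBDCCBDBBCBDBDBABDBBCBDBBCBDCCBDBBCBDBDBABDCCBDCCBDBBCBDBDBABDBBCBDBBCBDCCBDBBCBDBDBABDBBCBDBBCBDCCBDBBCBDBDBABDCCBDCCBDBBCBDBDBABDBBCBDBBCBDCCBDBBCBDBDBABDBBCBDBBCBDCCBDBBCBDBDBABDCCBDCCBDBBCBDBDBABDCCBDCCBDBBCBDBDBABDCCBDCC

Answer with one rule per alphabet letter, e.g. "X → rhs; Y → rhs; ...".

  step 0 ⇒ step 1: DDDA ⇒ BBC·BBC·BBC·CC
    A ↦ CC
    D ↦ BBC
    B ↦ BD  (constrained at step 1)
    C ↦ BA  (constrained at step 1)

A->CC, B->BD, C->BA, D->BBC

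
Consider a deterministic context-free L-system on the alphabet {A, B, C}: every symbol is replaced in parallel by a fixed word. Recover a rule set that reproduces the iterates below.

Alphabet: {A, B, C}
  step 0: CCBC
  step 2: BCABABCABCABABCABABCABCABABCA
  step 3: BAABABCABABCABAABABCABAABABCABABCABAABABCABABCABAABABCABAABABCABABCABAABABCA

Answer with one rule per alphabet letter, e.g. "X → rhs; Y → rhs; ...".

  step 2 ⇒ step 3: BCABABCABCABABCABABCABCABABCA ⇒ BA·ABA·BCA·BA·BCA·BA·ABA·BCA·BA·ABA·BCA·BA·BCA·BA·ABA·BCA·BA·BCA·BA·ABA·BCA·BA·ABA·BCA·BA·BCA·BA·ABA·BCA
    A ↦ BCA
    B ↦ BA
    C ↦ ABA

A->BCA, B->BA, C->ABA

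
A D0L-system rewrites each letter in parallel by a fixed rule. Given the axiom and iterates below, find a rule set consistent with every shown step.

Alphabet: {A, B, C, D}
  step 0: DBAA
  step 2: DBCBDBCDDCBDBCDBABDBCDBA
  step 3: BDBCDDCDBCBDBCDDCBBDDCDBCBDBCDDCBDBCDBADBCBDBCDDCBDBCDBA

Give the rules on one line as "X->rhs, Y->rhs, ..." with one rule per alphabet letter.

  step 2 ⇒ step 3: DBCBDBCDDCBDBCDBABDBCDBA ⇒ B·DBC·DDC·DBC·B·DBC·DDC·B·B·DDC·DBC·B·DBC·DDC·B·DBC·DBA·DBC·B·DBC·DDC·B·DBC·DBA
    A ↦ DBA
    B ↦ DBC
    C ↦ DDC
    D ↦ B

A->DBA, B->DBC, C->DDC, D->B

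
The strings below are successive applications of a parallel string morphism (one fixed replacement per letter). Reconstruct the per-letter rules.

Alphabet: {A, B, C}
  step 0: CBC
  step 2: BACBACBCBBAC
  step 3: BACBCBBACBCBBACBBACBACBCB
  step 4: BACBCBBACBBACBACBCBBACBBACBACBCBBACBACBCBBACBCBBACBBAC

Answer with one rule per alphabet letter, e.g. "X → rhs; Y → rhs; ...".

A->BC, B->BAC, C->B

  step 3 ⇒ step 4: BACBCBBACBCBBACBBACBACBCB ⇒ BAC·BC·B·BAC·B·BAC·BAC·BC·B·BAC·B·BAC·BAC·BC·B·BAC·BAC·BC·B·BAC·BC·B·BAC·B·BAC
    A ↦ BC
    B ↦ BAC
    C ↦ B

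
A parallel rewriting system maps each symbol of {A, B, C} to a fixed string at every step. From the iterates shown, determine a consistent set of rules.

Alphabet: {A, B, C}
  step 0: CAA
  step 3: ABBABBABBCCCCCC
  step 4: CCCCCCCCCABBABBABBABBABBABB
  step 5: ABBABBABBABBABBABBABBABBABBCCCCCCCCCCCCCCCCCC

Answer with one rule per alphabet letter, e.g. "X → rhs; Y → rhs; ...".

  step 4 ⇒ step 5: CCCCCCCCCABBABBABBABBABBABB ⇒ ABB·ABB·ABB·ABB·ABB·ABB·ABB·ABB·ABB·C·C·C·C·C·C·C·C·C·C·C·C·C·C·C·C·C·C
    A ↦ C
    B ↦ C
    C ↦ ABB

A->C, B->C, C->ABB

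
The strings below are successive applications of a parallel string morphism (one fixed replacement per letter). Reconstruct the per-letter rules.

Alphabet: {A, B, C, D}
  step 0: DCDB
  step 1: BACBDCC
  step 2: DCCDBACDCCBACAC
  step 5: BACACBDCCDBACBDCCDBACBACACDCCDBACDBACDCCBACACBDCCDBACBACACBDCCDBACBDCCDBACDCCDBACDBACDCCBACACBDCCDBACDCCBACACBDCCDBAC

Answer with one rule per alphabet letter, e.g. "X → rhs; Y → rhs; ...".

A->DB, B->DCC, C->AC, D->B

  step 1 ⇒ step 2: BACBDCC ⇒ DCC·DB·AC·DCC·B·AC·AC
    A ↦ DB
    B ↦ DCC
    C ↦ AC
    D ↦ B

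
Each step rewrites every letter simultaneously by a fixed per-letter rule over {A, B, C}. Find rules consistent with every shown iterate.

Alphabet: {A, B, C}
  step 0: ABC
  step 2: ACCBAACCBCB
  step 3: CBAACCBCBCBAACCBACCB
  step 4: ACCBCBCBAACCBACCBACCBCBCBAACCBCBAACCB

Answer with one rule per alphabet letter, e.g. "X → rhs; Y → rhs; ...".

A->CB, B->CCB, C->A

  step 3 ⇒ step 4: CBAACCBCBCBAACCBACCB ⇒ A·CCB·CB·CB·A·A·CCB·A·CCB·A·CCB·CB·CB·A·A·CCB·CB·A·A·CCB
    A ↦ CB
    B ↦ CCB
    C ↦ A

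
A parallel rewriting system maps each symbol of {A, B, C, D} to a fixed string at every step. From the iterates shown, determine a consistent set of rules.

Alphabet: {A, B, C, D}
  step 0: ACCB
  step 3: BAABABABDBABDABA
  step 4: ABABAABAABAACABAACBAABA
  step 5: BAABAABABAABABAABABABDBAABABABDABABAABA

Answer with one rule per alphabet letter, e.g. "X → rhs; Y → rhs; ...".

A->BA, B->A, C->BD, D->C

  step 4 ⇒ step 5: ABABAABAABAACABAACBAABA ⇒ BA·A·BA·A·BA·BA·A·BA·BA·A·BA·BA·BD·BA·A·BA·BA·BD·A·BA·BA·A·BA
    A ↦ BA
    B ↦ A
    C ↦ BD
  step 3 ⇒ step 4: BAABABABDBABDABA ⇒ A·BA·BA·A·BA·A·BA·A·C·A·BA·A·C·BA·A·BA
    D ↦ C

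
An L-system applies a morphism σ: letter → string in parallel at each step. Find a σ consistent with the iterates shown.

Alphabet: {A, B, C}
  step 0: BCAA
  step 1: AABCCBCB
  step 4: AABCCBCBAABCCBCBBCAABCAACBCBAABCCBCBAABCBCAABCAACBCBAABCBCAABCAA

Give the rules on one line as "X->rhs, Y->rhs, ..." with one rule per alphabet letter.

A->CB, B->AA, C->BC

  step 0 ⇒ step 1: BCAA ⇒ AA·BC·CB·CB
    A ↦ CB
    B ↦ AA
    C ↦ BC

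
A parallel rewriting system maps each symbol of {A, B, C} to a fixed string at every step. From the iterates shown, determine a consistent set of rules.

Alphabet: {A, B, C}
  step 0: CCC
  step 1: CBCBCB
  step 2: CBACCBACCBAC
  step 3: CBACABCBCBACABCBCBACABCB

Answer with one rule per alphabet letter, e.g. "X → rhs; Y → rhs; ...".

  step 2 ⇒ step 3: CBACCBACCBAC ⇒ CB·AC·AB·CB·CB·AC·AB·CB·CB·AC·AB·CB
    A ↦ AB
    B ↦ AC
    C ↦ CB

A->AB, B->AC, C->CB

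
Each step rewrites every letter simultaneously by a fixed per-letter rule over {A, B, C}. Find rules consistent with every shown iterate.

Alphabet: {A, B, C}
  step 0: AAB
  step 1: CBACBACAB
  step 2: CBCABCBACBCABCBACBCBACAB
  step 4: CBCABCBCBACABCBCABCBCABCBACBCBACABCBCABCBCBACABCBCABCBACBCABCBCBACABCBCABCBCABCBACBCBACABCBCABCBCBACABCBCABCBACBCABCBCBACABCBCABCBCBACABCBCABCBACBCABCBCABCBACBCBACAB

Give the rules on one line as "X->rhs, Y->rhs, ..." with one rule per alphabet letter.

  step 1 ⇒ step 2: CBACBACAB ⇒ CB·CAB·CBA·CB·CAB·CBA·CB·CBA·CAB
    A ↦ CBA
    B ↦ CAB
    C ↦ CB

A->CBA, B->CAB, C->CB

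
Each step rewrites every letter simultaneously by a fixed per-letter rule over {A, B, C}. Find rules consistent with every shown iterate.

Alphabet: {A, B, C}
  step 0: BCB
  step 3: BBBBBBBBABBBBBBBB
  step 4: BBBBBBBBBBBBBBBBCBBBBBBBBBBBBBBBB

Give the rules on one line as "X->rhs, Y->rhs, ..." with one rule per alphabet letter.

A->C, B->BB, C->A

  step 3 ⇒ step 4: BBBBBBBBABBBBBBBB ⇒ BB·BB·BB·BB·BB·BB·BB·BB·C·BB·BB·BB·BB·BB·BB·BB·BB
    A ↦ C
    B ↦ BB
    C ↦ A  (constrained at step 0)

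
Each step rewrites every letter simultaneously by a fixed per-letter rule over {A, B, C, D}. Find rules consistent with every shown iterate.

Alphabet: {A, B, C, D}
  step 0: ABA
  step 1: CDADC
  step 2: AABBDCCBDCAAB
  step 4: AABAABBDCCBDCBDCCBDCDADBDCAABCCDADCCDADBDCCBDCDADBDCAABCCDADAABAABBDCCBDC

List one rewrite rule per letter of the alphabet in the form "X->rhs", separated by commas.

  step 1 ⇒ step 2: CDADC ⇒ AAB·BDC·C·BDC·AAB
    A ↦ C
    C ↦ AAB
    D ↦ BDC
  step 0 ⇒ step 1: ABA ⇒ C·DAD·C
    B ↦ DAD

A->C, B->DAD, C->AAB, D->BDC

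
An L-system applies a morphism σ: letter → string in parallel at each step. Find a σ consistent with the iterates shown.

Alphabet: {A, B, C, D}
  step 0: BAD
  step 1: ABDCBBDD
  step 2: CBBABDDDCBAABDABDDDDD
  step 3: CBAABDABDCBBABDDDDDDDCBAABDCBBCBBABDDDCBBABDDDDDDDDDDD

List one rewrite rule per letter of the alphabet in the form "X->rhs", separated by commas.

A->CBB, B->ABD, C->CBA, D->DD

  step 2 ⇒ step 3: CBBABDDDCBAABDABDDDDD ⇒ CBA·ABD·ABD·CBB·ABD·DD·DD·DD·CBA·ABD·CBB·CBB·ABD·DD·CBB·ABD·DD·DD·DD·DD·DD
    A ↦ CBB
    B ↦ ABD
    C ↦ CBA
    D ↦ DD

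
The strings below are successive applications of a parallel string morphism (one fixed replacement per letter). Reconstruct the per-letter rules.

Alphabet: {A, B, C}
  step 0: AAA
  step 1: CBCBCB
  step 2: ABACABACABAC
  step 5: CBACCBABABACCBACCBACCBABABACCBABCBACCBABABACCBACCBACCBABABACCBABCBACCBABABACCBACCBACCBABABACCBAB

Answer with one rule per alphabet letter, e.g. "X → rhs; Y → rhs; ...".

  step 1 ⇒ step 2: CBCBCB ⇒ AB·AC·AB·AC·AB·AC
    B ↦ AC
    C ↦ AB
  step 0 ⇒ step 1: AAA ⇒ CB·CB·CB
    A ↦ CB

A->CB, B->AC, C->AB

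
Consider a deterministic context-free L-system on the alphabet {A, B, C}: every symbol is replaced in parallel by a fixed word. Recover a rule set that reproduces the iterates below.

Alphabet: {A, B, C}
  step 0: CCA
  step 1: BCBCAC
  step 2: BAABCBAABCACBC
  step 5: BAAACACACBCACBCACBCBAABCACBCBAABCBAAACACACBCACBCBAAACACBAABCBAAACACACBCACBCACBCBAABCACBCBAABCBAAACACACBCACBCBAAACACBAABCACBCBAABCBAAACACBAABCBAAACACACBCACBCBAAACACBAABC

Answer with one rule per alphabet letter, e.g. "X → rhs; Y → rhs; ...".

  step 1 ⇒ step 2: BCBCAC ⇒ BAA·BC·BAA·BC·AC·BC
    A ↦ AC
    B ↦ BAA
    C ↦ BC

A->AC, B->BAA, C->BC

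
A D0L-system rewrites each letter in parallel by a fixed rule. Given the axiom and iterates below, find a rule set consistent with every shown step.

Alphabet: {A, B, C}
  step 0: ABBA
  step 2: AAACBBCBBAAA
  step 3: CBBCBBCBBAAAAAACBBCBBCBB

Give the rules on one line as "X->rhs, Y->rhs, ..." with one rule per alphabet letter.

A->CBB, B->A, C->A

  step 2 ⇒ step 3: AAACBBCBBAAA ⇒ CBB·CBB·CBB·A·A·A·A·A·A·CBB·CBB·CBB
    A ↦ CBB
    B ↦ A
    C ↦ A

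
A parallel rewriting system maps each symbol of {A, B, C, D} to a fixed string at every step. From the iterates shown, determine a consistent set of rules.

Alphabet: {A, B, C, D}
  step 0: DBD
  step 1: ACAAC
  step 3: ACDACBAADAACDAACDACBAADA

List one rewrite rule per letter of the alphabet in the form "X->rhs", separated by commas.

A->DA, B->A, C->CBA, D->AC

  step 0 ⇒ step 1: DBD ⇒ AC·A·AC
    B ↦ A
    D ↦ AC
    A ↦ DA  (constrained at step 1)
    C ↦ CBA  (constrained at step 1)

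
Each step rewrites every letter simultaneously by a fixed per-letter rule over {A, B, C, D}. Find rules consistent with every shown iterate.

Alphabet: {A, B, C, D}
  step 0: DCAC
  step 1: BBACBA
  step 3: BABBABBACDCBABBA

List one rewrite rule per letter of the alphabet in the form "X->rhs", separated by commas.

A->C, B->CD, C->BA, D->B

  step 0 ⇒ step 1: DCAC ⇒ B·BA·C·BA
    A ↦ C
    C ↦ BA
    D ↦ B
    B ↦ CD  (constrained at step 1)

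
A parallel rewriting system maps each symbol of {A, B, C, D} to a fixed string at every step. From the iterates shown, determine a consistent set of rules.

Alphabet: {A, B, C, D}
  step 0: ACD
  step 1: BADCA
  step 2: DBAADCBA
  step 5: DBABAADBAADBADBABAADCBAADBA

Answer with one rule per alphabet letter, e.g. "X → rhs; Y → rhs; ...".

  step 1 ⇒ step 2: BADCA ⇒ D·BA·A·DC·BA
    A ↦ BA
    B ↦ D
    C ↦ DC
    D ↦ A

A->BA, B->D, C->DC, D->A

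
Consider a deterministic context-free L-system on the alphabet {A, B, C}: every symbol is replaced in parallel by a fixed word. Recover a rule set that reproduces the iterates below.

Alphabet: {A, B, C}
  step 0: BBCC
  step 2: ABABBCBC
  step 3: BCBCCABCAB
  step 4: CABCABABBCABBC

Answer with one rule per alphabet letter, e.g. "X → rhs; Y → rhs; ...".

  step 3 ⇒ step 4: BCBCCABCAB ⇒ C·AB·C·AB·AB·B·C·AB·B·C
    A ↦ B
    B ↦ C
    C ↦ AB

A->B, B->C, C->AB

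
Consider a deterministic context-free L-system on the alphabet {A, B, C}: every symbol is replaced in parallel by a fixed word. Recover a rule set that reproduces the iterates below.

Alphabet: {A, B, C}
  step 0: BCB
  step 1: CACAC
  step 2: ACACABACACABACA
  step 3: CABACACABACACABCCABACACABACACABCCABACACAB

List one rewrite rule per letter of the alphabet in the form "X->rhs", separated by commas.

  step 2 ⇒ step 3: ACACABACACABACA ⇒ CAB·ACA·CAB·ACA·CAB·C·CAB·ACA·CAB·ACA·CAB·C·CAB·ACA·CAB
    A ↦ CAB
    B ↦ C
    C ↦ ACA

A->CAB, B->C, C->ACA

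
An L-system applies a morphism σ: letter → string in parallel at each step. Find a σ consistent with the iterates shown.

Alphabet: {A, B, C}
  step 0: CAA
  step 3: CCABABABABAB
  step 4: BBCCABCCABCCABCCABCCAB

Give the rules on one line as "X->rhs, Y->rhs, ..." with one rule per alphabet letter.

A->CC, B->AB, C->B

  step 3 ⇒ step 4: CCABABABABAB ⇒ B·B·CC·AB·CC·AB·CC·AB·CC·AB·CC·AB
    A ↦ CC
    B ↦ AB
    C ↦ B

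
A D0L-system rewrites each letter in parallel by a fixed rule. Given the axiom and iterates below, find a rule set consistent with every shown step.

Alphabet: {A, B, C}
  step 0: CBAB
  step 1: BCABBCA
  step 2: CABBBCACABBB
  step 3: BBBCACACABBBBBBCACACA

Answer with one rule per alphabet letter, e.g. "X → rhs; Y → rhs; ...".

  step 2 ⇒ step 3: CABBBCACABBB ⇒ B·BB·CA·CA·CA·B·BB·B·BB·CA·CA·CA
    A ↦ BB
    B ↦ CA
    C ↦ B

A->BB, B->CA, C->B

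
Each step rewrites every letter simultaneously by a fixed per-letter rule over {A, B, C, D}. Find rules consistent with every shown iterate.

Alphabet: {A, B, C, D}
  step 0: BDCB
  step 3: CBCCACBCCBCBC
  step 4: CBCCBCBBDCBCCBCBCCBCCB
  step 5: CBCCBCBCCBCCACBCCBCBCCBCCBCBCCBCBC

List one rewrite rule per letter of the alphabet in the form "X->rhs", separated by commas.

  step 4 ⇒ step 5: CBCCBCBBDCBCCBCBCCBCCB ⇒ CB·C·CB·CB·C·CB·C·C·A·CB·C·CB·CB·C·CB·C·CB·CB·C·CB·CB·C
    B ↦ C
    C ↦ CB
    D ↦ A
  step 3 ⇒ step 4: CBCCACBCCBCBC ⇒ CB·C·CB·CB·BD·CB·C·CB·CB·C·CB·C·CB
    A ↦ BD

A->BD, B->C, C->CB, D->A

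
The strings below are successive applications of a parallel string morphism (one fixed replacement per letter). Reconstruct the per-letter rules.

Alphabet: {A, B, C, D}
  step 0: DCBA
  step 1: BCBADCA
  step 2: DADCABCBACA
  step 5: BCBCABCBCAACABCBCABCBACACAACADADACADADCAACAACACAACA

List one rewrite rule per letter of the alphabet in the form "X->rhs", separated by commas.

A->CA, B->D, C->A, D->BCB

  step 1 ⇒ step 2: BCBADCA ⇒ D·A·D·CA·BCB·A·CA
    A ↦ CA
    B ↦ D
    C ↦ A
    D ↦ BCB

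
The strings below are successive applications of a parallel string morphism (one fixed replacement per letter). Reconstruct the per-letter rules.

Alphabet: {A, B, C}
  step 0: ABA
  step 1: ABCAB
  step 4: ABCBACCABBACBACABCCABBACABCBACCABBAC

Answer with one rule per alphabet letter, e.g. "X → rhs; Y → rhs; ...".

  step 0 ⇒ step 1: ABA ⇒ AB·C·AB
    A ↦ AB
    B ↦ C
    C ↦ BAC  (constrained at step 1)

A->AB, B->C, C->BAC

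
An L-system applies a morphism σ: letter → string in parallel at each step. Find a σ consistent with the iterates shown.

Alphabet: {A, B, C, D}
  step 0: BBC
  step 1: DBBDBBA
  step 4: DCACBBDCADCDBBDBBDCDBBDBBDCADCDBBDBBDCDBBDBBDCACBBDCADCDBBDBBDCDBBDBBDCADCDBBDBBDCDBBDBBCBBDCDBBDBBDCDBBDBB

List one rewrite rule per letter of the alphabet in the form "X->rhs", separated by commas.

  step 0 ⇒ step 1: BBC ⇒ DBB·DBB·A
    B ↦ DBB
    C ↦ A
    A ↦ CBB  (constrained at step 1)
    D ↦ DC  (constrained at step 1)

A->CBB, B->DBB, C->A, D->DC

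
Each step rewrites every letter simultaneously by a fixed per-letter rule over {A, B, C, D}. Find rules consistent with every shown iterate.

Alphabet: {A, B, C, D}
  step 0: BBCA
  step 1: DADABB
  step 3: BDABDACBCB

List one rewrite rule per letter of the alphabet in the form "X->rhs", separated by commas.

A->B, B->DA, C->B, D->C

  step 0 ⇒ step 1: BBCA ⇒ DA·DA·B·B
    A ↦ B
    B ↦ DA
    C ↦ B
    D ↦ C  (constrained at step 1)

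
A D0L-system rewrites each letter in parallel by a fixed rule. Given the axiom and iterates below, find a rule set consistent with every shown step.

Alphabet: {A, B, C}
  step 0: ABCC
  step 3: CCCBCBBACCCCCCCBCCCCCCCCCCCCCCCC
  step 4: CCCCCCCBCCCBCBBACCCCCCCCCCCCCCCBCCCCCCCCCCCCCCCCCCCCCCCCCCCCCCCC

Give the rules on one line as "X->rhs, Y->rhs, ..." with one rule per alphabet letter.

  step 3 ⇒ step 4: CCCBCBBACCCCCCCBCCCCCCCCCCCCCCCC ⇒ CC·CC·CC·CB·CC·CB·CB·BA·CC·CC·CC·CC·CC·CC·CC·CB·CC·CC·CC·CC·CC·CC·CC·CC·CC·CC·CC·CC·CC·CC·CC·CC
    A ↦ BA
    B ↦ CB
    C ↦ CC

A->BA, B->CB, C->CC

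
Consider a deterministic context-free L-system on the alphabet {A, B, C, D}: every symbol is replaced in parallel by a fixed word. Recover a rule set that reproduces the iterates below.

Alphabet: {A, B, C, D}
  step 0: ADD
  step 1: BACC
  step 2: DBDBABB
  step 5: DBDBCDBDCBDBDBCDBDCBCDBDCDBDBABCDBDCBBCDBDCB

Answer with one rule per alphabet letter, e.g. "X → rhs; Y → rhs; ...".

  step 1 ⇒ step 2: BACC ⇒ DBD·BA·B·B
    A ↦ BA
    B ↦ DBD
    C ↦ B
  step 0 ⇒ step 1: ADD ⇒ BA·C·C
    D ↦ C

A->BA, B->DBD, C->B, D->C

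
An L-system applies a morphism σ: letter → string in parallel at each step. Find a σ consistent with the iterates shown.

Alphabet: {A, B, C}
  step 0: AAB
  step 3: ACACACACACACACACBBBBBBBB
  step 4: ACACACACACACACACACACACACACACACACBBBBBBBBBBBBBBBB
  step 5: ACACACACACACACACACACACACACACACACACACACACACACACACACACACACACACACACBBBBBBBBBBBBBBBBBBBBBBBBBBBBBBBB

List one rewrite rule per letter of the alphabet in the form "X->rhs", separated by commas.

A->AC, B->BB, C->AC

  step 4 ⇒ step 5: ACACACACACACACACACACACACACACACACBBBBBBBBBBBBBBBB ⇒ AC·AC·AC·AC·AC·AC·AC·AC·AC·AC·AC·AC·AC·AC·AC·AC·AC·AC·AC·AC·AC·AC·AC·AC·AC·AC·AC·AC·AC·AC·AC·AC·BB·BB·BB·BB·BB·BB·BB·BB·BB·BB·BB·BB·BB·BB·BB·BB
    A ↦ AC
    B ↦ BB
    C ↦ AC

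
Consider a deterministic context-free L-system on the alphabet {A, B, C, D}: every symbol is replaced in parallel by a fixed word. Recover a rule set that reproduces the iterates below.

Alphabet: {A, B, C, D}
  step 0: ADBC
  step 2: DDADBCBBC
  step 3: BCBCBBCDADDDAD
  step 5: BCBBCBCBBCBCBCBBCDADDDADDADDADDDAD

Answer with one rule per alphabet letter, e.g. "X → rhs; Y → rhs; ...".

  step 2 ⇒ step 3: DDADBCBBC ⇒ BC·BC·B·BC·D·AD·D·D·AD
    A ↦ B
    B ↦ D
    C ↦ AD
    D ↦ BC

A->B, B->D, C->AD, D->BC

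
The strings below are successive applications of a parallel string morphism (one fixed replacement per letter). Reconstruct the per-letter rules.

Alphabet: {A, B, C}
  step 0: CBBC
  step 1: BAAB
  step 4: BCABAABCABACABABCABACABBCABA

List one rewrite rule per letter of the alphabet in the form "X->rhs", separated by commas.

  step 0 ⇒ step 1: CBBC ⇒ B·A·A·B
    B ↦ A
    C ↦ B
    A ↦ CAB  (constrained at step 1)

A->CAB, B->A, C->B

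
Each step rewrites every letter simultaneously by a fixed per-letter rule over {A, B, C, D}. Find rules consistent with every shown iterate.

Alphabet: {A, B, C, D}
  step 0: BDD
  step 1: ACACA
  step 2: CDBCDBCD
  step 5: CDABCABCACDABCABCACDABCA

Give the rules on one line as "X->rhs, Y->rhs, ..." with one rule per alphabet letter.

  step 1 ⇒ step 2: ACACA ⇒ CD·B·CD·B·CD
    A ↦ CD
    C ↦ B
  step 0 ⇒ step 1: BDD ⇒ A·CA·CA
    B ↦ A
  step 0 ⇒ step 1: BDD ⇒ A·CA·CA
    D ↦ CA

A->CD, B->A, C->B, D->CA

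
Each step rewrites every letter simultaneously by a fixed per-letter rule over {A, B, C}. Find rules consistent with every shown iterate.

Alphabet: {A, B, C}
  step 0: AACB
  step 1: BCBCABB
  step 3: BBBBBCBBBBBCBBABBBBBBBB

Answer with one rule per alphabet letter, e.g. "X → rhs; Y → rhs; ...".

  step 0 ⇒ step 1: AACB ⇒ BC·BC·A·BB
    A ↦ BC
    B ↦ BB
    C ↦ A

A->BC, B->BB, C->A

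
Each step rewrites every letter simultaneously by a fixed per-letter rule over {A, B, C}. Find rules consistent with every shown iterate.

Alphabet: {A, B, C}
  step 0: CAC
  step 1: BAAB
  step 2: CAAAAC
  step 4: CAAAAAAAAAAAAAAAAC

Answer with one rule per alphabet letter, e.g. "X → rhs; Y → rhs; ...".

A->AA, B->C, C->B

  step 1 ⇒ step 2: BAAB ⇒ C·AA·AA·C
    A ↦ AA
    B ↦ C
  step 0 ⇒ step 1: CAC ⇒ B·AA·B
    C ↦ B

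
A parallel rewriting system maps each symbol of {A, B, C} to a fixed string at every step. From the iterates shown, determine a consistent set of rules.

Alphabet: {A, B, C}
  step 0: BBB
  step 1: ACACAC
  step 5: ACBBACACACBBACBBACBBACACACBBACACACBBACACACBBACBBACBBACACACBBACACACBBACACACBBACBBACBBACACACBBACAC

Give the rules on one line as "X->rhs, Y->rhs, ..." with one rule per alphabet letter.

A->AC, B->AC, C->BB

  step 0 ⇒ step 1: BBB ⇒ AC·AC·AC
    B ↦ AC
    A ↦ AC  (constrained at step 1)
    C ↦ BB  (constrained at step 1)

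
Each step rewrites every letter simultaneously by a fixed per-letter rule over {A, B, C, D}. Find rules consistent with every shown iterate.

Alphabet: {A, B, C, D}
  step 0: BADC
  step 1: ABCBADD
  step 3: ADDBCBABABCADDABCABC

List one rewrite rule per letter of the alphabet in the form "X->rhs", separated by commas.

A->BC, B->A, C->DD, D->BA

  step 0 ⇒ step 1: BADC ⇒ A·BC·BA·DD
    A ↦ BC
    B ↦ A
    C ↦ DD
    D ↦ BA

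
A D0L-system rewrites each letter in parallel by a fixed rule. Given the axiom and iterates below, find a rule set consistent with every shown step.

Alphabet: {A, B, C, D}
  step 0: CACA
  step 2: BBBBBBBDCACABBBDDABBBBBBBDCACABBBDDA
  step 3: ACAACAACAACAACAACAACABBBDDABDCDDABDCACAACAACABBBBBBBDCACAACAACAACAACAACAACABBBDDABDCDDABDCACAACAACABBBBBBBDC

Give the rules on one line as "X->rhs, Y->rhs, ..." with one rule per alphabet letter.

  step 2 ⇒ step 3: BBBBBBBDCACABBBDDABBBBBBBDCACABBBDDA ⇒ ACA·ACA·ACA·ACA·ACA·ACA·ACA·BBB·DDA·BDC·DDA·BDC·ACA·ACA·ACA·BBB·BBB·BDC·ACA·ACA·ACA·ACA·ACA·ACA·ACA·BBB·DDA·BDC·DDA·BDC·ACA·ACA·ACA·BBB·BBB·BDC
    A ↦ BDC
    B ↦ ACA
    C ↦ DDA
    D ↦ BBB

A->BDC, B->ACA, C->DDA, D->BBB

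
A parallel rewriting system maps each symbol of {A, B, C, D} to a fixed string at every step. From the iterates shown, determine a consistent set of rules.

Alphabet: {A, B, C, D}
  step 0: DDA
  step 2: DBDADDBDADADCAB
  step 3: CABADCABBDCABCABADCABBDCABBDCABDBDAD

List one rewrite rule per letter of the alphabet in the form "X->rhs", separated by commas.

  step 2 ⇒ step 3: DBDADDBDADADCAB ⇒ CAB·AD·CAB·BD·CAB·CAB·AD·CAB·BD·CAB·BD·CAB·D·BD·AD
    A ↦ BD
    B ↦ AD
    C ↦ D
    D ↦ CAB

A->BD, B->AD, C->D, D->CAB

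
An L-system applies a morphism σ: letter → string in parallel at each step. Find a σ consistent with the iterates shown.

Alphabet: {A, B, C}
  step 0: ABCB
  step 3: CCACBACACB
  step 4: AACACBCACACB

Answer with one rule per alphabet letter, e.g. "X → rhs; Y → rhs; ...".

  step 3 ⇒ step 4: CCACBACACB ⇒ A·A·C·A·CB·C·A·C·A·CB
    A ↦ C
    B ↦ CB
    C ↦ A

A->C, B->CB, C->A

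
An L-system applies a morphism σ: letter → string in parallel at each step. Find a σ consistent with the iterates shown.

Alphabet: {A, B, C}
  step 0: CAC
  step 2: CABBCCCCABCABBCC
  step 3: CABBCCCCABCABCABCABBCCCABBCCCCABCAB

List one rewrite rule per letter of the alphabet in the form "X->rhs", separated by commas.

A->BC, B->C, C->CAB

  step 2 ⇒ step 3: CABBCCCCABCABBCC ⇒ CAB·BC·C·C·CAB·CAB·CAB·CAB·BC·C·CAB·BC·C·C·CAB·CAB
    A ↦ BC
    B ↦ C
    C ↦ CAB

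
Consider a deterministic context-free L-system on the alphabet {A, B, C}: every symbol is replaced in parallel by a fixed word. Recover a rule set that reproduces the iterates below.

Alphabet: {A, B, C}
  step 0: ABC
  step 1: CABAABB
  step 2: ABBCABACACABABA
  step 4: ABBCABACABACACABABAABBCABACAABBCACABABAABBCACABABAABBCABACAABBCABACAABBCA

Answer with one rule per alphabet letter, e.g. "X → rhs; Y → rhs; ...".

A->CA, B->BA, C->ABB

  step 1 ⇒ step 2: CABAABB ⇒ ABB·CA·BA·CA·CA·BA·BA
    A ↦ CA
    B ↦ BA
    C ↦ ABB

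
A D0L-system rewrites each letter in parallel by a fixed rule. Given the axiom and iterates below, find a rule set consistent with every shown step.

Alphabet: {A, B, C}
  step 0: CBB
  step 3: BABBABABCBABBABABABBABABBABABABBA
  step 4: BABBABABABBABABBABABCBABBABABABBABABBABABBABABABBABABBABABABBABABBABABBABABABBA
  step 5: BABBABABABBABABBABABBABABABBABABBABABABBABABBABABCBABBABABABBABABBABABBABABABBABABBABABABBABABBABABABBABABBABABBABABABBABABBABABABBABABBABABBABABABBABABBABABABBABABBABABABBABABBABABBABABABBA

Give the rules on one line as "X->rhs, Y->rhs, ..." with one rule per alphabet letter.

  step 4 ⇒ step 5: BABBABABABBABABBABABCBABBABABABBABABBABABBABABABBABABBABABABBABABBABABBABABABBA ⇒ BA·BBA·BA·BA·BBA·BA·BBA·BA·BBA·BA·BA·BBA·BA·BBA·BA·BA·BBA·BA·BBA·BA·BC·BA·BBA·BA·BA·BBA·BA·BBA·BA·BBA·BA·BA·BBA·BA·BBA·BA·BA·BBA·BA·BBA·BA·BA·BBA·BA·BBA·BA·BBA·BA·BA·BBA·BA·BBA·BA·BA·BBA·BA·BBA·BA·BBA·BA·BA·BBA·BA·BBA·BA·BA·BBA·BA·BBA·BA·BA·BBA·BA·BBA·BA·BBA·BA·BA·BBA
    A ↦ BBA
    B ↦ BA
    C ↦ BC

A->BBA, B->BA, C->BC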